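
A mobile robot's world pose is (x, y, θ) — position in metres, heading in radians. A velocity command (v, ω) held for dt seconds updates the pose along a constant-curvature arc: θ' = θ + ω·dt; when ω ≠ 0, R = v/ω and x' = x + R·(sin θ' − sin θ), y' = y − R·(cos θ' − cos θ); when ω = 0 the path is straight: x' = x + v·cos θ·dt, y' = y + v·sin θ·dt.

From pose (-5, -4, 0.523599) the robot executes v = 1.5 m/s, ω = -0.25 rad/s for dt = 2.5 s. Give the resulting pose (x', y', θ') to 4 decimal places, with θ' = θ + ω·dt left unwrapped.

(-1.3926, -3.2270, -0.1014)

θ' = 0.5236 + -0.25·2.5 = -0.1014
R = v/ω = 1.5/-0.25 = -6.0000
x' = -5 + -6.0000·(sin -0.1014 − sin 0.5236) = -1.3926
y' = -4 − -6.0000·(cos -0.1014 − cos 0.5236) = -3.2270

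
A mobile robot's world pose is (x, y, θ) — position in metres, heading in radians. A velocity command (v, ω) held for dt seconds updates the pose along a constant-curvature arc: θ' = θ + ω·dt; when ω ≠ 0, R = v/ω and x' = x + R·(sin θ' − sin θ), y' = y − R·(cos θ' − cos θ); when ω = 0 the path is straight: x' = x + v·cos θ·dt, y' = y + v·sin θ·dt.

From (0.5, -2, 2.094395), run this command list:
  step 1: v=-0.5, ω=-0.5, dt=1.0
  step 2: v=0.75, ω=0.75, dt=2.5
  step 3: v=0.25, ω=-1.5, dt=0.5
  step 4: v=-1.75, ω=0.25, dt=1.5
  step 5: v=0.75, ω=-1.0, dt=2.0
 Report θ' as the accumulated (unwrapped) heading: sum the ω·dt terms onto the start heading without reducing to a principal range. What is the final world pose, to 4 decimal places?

(1.0971, -1.0613, 1.0944)

step 1: θ'=1.5944 (R=1.0000) → pose (0.6337, -2.4764, 1.5944)
step 2: θ'=3.4694 (R=1.0000) → pose (-0.6880, -1.5532, 3.4694)
step 3: θ'=2.7194 (R=-0.1667) → pose (-0.8099, -1.5475, 2.7194)
step 4: θ'=3.0944 (R=-7.0000) → pose (1.7282, -2.1544, 3.0944)
step 5: θ'=1.0944 (R=-0.7500) → pose (1.0971, -1.0613, 1.0944)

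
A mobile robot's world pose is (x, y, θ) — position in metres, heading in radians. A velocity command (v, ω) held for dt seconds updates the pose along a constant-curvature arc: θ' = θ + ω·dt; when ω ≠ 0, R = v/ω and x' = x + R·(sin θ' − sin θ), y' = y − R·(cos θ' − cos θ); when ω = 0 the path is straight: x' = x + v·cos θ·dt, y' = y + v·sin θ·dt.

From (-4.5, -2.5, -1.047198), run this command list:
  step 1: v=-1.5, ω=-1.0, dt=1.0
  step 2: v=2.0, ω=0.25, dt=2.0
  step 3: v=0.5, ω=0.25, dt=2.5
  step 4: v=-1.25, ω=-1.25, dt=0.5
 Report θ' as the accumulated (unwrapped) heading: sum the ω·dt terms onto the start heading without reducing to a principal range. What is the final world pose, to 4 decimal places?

(-5.2197, -5.5000, -1.5472)

step 1: θ'=-2.0472 (R=1.5000) → pose (-4.5339, -1.0621, -2.0472)
step 2: θ'=-1.5472 (R=8.0000) → pose (-5.4225, -4.9196, -1.5472)
step 3: θ'=-0.9222 (R=2.0000) → pose (-5.0169, -6.0805, -0.9222)
step 4: θ'=-1.5472 (R=1.0000) → pose (-5.2197, -5.5000, -1.5472)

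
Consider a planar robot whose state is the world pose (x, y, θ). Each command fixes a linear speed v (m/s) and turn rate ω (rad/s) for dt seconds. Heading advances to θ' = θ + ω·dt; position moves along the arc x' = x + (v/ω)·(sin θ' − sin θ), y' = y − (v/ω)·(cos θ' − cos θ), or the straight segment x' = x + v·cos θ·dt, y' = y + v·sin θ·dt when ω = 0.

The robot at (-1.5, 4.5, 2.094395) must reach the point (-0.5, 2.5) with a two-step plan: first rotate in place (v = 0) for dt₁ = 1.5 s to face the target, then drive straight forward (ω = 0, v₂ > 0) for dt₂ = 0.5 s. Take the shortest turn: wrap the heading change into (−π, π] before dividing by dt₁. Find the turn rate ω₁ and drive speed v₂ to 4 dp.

heading to target = atan2(2.5−4.5, -0.5−-1.5) = -1.1071
Δθ = wrap(-1.1071 − 2.0944) = 3.0816; ω₁ = Δθ/dt₁ = 2.0544
distance = √((-0.5−-1.5)² + (2.5−4.5)²) = 2.2361; v₂ = distance/dt₂ = 4.4721

ω₁ = 2.0544, v₂ = 4.4721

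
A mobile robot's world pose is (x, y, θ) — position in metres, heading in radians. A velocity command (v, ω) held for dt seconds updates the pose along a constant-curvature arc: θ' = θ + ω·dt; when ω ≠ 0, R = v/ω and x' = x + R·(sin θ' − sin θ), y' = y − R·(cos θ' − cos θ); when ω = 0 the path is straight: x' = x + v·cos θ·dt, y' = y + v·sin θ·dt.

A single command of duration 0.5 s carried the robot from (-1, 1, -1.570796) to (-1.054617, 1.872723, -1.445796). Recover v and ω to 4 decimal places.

v = -1.7500, ω = 0.2500

Δθ = -1.445796 − -1.570796 = 0.125000
ω = Δθ/dt = 0.125000/0.5 = 0.2500
R = −Δy/(cos θ' − cos θ) = -7.0000
v = R·ω = -7.0000·0.2500 = -1.7500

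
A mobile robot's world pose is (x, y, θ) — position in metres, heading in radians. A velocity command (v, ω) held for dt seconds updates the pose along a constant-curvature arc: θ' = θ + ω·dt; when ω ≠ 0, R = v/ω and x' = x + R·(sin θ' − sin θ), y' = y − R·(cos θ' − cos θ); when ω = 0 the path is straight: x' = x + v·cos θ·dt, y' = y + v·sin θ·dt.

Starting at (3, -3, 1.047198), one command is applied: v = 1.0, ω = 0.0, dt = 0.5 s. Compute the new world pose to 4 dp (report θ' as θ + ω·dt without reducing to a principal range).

θ' = 1.0472 + 0.0·0.5 = 1.0472
ω = 0 → straight: x' = 3 + 1.0·cos(1.0472)·0.5 = 3.2500
y' = -3 + 1.0·sin(1.0472)·0.5 = -2.5670

(3.2500, -2.5670, 1.0472)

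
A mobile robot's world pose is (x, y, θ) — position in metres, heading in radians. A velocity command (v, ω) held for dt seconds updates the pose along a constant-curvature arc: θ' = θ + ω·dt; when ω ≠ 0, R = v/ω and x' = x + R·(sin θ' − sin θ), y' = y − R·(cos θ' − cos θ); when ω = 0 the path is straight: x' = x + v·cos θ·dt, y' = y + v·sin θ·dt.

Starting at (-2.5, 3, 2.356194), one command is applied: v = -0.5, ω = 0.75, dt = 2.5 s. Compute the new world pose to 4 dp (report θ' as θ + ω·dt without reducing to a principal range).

θ' = 2.3562 + 0.75·2.5 = 4.2312
R = v/ω = -0.5/0.75 = -0.6667
x' = -2.5 + -0.6667·(sin 4.2312 − sin 2.3562) = -1.4376
y' = 3 − -0.6667·(cos 4.2312 − cos 2.3562) = 3.1628

(-1.4376, 3.1628, 4.2312)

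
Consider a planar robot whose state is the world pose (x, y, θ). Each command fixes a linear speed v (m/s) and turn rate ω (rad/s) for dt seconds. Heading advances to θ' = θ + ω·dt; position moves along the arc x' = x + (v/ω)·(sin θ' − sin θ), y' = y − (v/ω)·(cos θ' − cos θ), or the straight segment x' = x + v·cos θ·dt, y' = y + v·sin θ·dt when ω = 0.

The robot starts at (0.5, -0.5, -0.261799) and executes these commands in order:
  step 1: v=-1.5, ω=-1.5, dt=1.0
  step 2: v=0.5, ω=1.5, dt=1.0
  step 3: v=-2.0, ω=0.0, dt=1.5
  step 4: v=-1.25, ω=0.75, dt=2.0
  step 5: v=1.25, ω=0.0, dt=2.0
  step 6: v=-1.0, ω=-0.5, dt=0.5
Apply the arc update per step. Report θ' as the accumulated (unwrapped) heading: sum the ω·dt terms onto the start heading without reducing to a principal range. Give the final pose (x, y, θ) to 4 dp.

(-4.2905, 1.8969, 0.9882)

step 1: θ'=-1.7618 (R=1.0000) → pose (-0.2230, 0.6558, -1.7618)
step 2: θ'=-0.2618 (R=0.3333) → pose (0.0180, 0.2705, -0.2618)
step 3: θ'=-0.2618 (straight) → pose (-2.8798, 1.0470, -0.2618)
step 4: θ'=1.2382 (R=-1.6667) → pose (-4.8865, -0.0187, 1.2382)
step 5: θ'=1.2382 (straight) → pose (-4.0702, 2.3442, 1.2382)
step 6: θ'=0.9882 (R=2.0000) → pose (-4.2905, 1.8969, 0.9882)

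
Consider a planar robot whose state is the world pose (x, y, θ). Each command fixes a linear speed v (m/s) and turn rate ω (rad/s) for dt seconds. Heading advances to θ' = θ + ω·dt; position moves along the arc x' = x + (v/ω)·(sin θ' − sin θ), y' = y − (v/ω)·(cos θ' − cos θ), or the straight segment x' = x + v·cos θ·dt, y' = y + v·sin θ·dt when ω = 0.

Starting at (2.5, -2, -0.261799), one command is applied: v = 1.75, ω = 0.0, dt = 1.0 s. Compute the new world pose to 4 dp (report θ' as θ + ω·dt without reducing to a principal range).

(4.1904, -2.4529, -0.2618)

θ' = -0.2618 + 0.0·1.0 = -0.2618
ω = 0 → straight: x' = 2.5 + 1.75·cos(-0.2618)·1.0 = 4.1904
y' = -2 + 1.75·sin(-0.2618)·1.0 = -2.4529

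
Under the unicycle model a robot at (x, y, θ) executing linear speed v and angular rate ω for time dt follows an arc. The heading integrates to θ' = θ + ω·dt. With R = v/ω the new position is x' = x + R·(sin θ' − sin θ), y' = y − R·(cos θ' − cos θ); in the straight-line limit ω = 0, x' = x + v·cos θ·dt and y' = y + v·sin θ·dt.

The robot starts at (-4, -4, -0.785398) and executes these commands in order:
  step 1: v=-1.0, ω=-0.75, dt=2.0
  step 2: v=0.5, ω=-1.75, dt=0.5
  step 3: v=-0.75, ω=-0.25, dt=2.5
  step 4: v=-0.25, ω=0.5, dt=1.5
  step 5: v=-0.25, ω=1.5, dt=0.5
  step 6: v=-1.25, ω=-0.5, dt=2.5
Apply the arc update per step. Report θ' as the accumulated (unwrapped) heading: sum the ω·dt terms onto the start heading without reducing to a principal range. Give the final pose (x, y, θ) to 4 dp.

step 1: θ'=-2.2854 (R=1.3333) → pose (-4.0643, -2.1834, -2.2854)
step 2: θ'=-3.1604 (R=-0.2857) → pose (-4.2855, -2.2819, -3.1604)
step 3: θ'=-3.7854 (R=3.0000) → pose (-2.5412, -2.8819, -3.7854)
step 4: θ'=-3.0354 (R=-0.5000) → pose (-2.1881, -2.9792, -3.0354)
step 5: θ'=-2.2854 (R=-0.1667) → pose (-2.0799, -2.9226, -2.2854)
step 6: θ'=-3.5354 (R=2.5000) → pose (0.7678, -2.2523, -3.5354)

(0.7678, -2.2523, -3.5354)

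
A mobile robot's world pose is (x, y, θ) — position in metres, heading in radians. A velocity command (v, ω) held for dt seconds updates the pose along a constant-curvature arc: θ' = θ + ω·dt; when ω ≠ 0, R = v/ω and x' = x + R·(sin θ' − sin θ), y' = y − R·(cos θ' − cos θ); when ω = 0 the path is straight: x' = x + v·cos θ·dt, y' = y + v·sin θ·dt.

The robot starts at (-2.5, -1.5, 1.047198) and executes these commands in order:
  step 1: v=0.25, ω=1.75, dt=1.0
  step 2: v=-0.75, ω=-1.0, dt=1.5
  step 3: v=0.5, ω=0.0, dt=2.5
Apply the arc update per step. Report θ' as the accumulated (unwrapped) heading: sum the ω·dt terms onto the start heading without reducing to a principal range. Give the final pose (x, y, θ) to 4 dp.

step 1: θ'=2.7972 (R=0.1429) → pose (-2.5755, -1.2941, 2.7972)
step 2: θ'=1.2972 (R=0.7500) → pose (-2.1066, -2.2027, 1.2972)
step 3: θ'=1.2972 (straight) → pose (-1.7689, -0.9992, 1.2972)

(-1.7689, -0.9992, 1.2972)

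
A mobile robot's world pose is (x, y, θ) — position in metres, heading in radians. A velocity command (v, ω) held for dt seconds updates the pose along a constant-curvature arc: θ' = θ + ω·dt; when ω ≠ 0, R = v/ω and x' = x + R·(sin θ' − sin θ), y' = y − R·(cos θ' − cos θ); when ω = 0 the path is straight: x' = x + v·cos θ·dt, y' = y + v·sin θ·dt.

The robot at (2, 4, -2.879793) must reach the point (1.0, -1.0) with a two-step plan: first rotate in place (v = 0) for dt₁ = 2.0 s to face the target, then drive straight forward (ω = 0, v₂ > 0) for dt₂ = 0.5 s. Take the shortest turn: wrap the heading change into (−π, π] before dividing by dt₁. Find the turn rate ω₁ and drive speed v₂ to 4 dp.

heading to target = atan2(-1−4, 1−2) = -1.7682
Δθ = wrap(-1.7682 − -2.8798) = 1.1116; ω₁ = Δθ/dt₁ = 0.5558
distance = √((1−2)² + (-1−4)²) = 5.0990; v₂ = distance/dt₂ = 10.1980

ω₁ = 0.5558, v₂ = 10.1980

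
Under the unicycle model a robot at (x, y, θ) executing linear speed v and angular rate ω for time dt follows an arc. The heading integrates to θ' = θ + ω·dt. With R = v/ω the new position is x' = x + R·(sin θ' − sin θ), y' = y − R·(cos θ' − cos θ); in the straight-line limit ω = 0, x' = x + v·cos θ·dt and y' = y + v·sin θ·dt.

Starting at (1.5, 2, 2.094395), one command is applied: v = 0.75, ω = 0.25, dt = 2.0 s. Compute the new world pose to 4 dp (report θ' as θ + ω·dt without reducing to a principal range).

(0.4628, 3.0620, 2.5944)

θ' = 2.0944 + 0.25·2.0 = 2.5944
R = v/ω = 0.75/0.25 = 3.0000
x' = 1.5 + 3.0000·(sin 2.5944 − sin 2.0944) = 0.4628
y' = 2 − 3.0000·(cos 2.5944 − cos 2.0944) = 3.0620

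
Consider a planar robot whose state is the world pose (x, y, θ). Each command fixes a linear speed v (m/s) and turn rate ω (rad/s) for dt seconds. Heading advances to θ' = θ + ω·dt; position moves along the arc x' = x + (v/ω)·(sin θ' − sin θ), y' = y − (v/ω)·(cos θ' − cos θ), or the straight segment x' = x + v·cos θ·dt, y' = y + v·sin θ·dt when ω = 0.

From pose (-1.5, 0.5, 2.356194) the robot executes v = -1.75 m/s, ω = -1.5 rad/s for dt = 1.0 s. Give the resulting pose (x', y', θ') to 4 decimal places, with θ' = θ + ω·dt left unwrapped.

θ' = 2.3562 + -1.5·1.0 = 0.8562
R = v/ω = -1.75/-1.5 = 1.1667
x' = -1.5 + 1.1667·(sin 0.8562 − sin 2.3562) = -1.4437
y' = 0.5 − 1.1667·(cos 0.8562 − cos 2.3562) = -1.0895

(-1.4437, -1.0895, 0.8562)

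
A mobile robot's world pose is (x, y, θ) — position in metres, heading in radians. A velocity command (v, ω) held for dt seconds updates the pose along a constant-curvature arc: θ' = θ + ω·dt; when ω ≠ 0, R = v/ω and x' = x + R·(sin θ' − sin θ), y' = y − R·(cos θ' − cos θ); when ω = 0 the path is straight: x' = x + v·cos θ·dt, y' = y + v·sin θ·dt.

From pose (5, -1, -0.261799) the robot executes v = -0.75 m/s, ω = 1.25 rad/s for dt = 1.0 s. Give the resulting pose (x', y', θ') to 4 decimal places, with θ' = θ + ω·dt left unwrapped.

θ' = -0.2618 + 1.25·1.0 = 0.9882
R = v/ω = -0.75/1.25 = -0.6000
x' = 5 + -0.6000·(sin 0.9882 − sin -0.2618) = 4.3437
y' = -1 − -0.6000·(cos 0.9882 − cos -0.2618) = -1.2494

(4.3437, -1.2494, 0.9882)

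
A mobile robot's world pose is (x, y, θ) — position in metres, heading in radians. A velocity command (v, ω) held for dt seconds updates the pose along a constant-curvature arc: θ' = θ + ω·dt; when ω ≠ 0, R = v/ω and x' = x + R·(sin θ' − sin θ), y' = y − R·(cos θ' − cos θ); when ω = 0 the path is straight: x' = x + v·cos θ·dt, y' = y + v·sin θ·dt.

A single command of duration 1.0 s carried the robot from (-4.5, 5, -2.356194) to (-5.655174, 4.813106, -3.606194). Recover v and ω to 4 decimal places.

v = 1.2500, ω = -1.2500

Δθ = -3.606194 − -2.356194 = -1.250000
ω = Δθ/dt = -1.250000/1.0 = -1.2500
R = Δx/(sin θ' − sin θ) = -1.0000
v = R·ω = -1.0000·-1.2500 = 1.2500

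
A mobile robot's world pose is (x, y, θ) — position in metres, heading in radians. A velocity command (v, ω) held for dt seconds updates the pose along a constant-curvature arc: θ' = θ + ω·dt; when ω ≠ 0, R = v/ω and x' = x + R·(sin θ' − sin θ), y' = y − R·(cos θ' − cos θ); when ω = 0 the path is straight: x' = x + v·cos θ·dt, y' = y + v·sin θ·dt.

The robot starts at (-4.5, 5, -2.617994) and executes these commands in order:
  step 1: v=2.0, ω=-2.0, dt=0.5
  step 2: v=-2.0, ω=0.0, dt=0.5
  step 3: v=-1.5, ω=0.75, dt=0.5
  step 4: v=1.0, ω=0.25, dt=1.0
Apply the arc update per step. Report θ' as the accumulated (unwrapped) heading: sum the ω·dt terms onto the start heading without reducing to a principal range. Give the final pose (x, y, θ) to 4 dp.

step 1: θ'=-3.6180 (R=-1.0000) → pose (-5.4586, 4.9774, -3.6180)
step 2: θ'=-3.6180 (straight) → pose (-4.5699, 4.5188, -3.6180)
step 3: θ'=-3.2430 (R=-2.0000) → pose (-3.8552, 4.3064, -3.2430)
step 4: θ'=-2.9930 (R=4.0000) → pose (-4.8523, 4.2828, -2.9930)

(-4.8523, 4.2828, -2.9930)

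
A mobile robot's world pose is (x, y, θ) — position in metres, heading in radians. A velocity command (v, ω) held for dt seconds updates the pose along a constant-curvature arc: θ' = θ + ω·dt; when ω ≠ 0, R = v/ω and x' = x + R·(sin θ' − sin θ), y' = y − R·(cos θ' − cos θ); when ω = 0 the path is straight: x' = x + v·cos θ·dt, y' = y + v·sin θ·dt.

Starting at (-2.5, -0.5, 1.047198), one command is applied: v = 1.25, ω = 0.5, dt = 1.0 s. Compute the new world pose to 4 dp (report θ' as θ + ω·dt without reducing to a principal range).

θ' = 1.0472 + 0.5·1.0 = 1.5472
R = v/ω = 1.25/0.5 = 2.5000
x' = -2.5 + 2.5000·(sin 1.5472 − sin 1.0472) = -2.1658
y' = -0.5 − 2.5000·(cos 1.5472 − cos 1.0472) = 0.6910

(-2.1658, 0.6910, 1.5472)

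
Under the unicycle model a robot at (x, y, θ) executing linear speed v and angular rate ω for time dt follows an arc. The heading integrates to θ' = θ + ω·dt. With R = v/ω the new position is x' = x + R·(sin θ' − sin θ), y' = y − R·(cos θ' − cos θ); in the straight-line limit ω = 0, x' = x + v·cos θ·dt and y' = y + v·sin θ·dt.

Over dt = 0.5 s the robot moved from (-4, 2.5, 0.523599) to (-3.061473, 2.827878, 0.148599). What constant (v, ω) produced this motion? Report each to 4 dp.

v = 2.0000, ω = -0.7500

Δθ = 0.148599 − 0.523599 = -0.375000
ω = Δθ/dt = -0.375000/0.5 = -0.7500
R = Δx/(sin θ' − sin θ) = -2.6667
v = R·ω = -2.6667·-0.7500 = 2.0000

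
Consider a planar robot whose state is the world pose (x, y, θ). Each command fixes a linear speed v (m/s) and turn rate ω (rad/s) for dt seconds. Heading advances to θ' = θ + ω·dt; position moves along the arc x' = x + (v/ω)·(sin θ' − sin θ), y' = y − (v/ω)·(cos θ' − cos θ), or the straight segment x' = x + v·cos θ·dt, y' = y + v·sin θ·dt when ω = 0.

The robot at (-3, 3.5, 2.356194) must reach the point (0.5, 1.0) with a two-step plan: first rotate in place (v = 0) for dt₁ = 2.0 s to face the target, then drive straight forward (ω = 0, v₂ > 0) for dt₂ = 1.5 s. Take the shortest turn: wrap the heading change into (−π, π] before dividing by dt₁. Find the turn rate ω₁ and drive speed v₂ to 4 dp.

heading to target = atan2(1−3.5, 0.5−-3) = -0.6202
Δθ = wrap(-0.6202 − 2.3562) = -2.9764; ω₁ = Δθ/dt₁ = -1.4882
distance = √((0.5−-3)² + (1−3.5)²) = 4.3012; v₂ = distance/dt₂ = 2.8674

ω₁ = -1.4882, v₂ = 2.8674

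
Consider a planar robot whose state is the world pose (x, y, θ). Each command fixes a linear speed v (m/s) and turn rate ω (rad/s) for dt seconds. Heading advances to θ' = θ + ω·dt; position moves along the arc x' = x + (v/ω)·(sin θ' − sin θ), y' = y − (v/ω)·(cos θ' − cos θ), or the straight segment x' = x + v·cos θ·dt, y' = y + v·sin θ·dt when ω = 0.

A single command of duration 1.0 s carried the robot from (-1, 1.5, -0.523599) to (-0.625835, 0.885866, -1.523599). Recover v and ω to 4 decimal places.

v = 0.7500, ω = -1.0000

Δθ = -1.523599 − -0.523599 = -1.000000
ω = Δθ/dt = -1.000000/1.0 = -1.0000
R = −Δy/(cos θ' − cos θ) = -0.7500
v = R·ω = -0.7500·-1.0000 = 0.7500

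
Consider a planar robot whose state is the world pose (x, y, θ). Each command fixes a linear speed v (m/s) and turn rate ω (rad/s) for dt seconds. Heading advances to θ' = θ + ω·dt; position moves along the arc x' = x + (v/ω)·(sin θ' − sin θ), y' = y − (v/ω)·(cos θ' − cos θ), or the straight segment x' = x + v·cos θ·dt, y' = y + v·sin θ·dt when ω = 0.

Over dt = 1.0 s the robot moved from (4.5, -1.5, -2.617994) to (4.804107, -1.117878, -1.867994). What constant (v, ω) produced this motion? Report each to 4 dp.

Δθ = -1.867994 − -2.617994 = 0.750000
ω = Δθ/dt = 0.750000/1.0 = 0.7500
R = −Δy/(cos θ' − cos θ) = -0.6667
v = R·ω = -0.6667·0.7500 = -0.5000

v = -0.5000, ω = 0.7500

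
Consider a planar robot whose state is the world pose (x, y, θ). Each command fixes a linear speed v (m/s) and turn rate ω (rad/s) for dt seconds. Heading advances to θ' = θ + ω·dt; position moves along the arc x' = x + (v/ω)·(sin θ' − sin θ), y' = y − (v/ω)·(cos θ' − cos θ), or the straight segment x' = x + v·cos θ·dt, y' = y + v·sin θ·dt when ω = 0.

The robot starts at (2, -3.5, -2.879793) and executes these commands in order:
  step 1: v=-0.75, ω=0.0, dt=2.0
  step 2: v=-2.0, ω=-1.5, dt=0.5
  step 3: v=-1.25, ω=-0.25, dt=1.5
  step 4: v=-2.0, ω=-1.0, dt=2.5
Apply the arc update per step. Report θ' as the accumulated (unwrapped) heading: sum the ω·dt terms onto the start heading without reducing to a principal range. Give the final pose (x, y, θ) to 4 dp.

step 1: θ'=-2.8798 (straight) → pose (3.4489, -3.1118, -2.8798)
step 2: θ'=-3.6298 (R=1.3333) → pose (4.4194, -3.2221, -3.6298)
step 3: θ'=-4.0048 (R=5.0000) → pose (5.8738, -4.3879, -4.0048)
step 4: θ'=-6.5048 (R=2.0000) → pose (3.9144, -7.6391, -6.5048)

(3.9144, -7.6391, -6.5048)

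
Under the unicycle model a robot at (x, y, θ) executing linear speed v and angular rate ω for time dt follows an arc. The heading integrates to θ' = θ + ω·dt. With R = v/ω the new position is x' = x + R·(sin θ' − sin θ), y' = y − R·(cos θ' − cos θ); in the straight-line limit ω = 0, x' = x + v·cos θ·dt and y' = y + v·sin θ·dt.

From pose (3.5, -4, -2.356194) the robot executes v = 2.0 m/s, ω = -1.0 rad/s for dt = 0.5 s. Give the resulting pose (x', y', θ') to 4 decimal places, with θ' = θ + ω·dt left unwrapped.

θ' = -2.3562 + -1.0·0.5 = -2.8562
R = v/ω = 2.0/-1.0 = -2.0000
x' = 3.5 + -2.0000·(sin -2.8562 − sin -2.3562) = 2.6489
y' = -4 − -2.0000·(cos -2.8562 − cos -2.3562) = -4.5049

(2.6489, -4.5049, -2.8562)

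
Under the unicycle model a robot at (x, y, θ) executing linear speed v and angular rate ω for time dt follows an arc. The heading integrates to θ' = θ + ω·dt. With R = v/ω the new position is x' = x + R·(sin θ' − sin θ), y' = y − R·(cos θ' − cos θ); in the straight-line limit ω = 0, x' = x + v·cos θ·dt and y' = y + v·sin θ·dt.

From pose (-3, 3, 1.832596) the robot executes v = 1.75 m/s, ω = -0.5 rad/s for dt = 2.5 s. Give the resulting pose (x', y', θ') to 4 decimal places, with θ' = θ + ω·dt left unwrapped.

(-1.5449, 6.8285, 0.5826)

θ' = 1.8326 + -0.5·2.5 = 0.5826
R = v/ω = 1.75/-0.5 = -3.5000
x' = -3 + -3.5000·(sin 0.5826 − sin 1.8326) = -1.5449
y' = 3 − -3.5000·(cos 0.5826 − cos 1.8326) = 6.8285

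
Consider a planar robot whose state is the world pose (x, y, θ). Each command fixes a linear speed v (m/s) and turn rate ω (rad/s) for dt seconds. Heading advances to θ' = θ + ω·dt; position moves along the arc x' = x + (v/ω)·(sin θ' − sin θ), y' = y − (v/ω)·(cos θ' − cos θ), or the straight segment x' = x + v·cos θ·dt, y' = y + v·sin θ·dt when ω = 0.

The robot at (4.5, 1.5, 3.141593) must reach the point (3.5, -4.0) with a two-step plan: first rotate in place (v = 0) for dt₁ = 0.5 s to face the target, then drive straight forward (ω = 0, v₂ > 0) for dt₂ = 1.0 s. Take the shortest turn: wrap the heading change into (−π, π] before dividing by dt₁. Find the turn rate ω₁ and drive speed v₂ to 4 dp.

heading to target = atan2(-4−1.5, 3.5−4.5) = -1.7506
Δθ = wrap(-1.7506 − 3.1416) = 1.3909; ω₁ = Δθ/dt₁ = 2.7819
distance = √((3.5−4.5)² + (-4−1.5)²) = 5.5902; v₂ = distance/dt₂ = 5.5902

ω₁ = 2.7819, v₂ = 5.5902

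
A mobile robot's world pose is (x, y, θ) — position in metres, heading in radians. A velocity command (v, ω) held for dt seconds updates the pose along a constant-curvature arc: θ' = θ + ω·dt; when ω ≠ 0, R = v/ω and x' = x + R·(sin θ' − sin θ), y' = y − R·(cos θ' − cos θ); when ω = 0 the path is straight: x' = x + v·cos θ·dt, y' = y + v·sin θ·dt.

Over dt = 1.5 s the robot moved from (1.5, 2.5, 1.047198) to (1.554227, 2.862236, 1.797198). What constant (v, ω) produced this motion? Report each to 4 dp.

v = 0.2500, ω = 0.5000

Δθ = 1.797198 − 1.047198 = 0.750000
ω = Δθ/dt = 0.750000/1.5 = 0.5000
R = −Δy/(cos θ' − cos θ) = 0.5000
v = R·ω = 0.5000·0.5000 = 0.2500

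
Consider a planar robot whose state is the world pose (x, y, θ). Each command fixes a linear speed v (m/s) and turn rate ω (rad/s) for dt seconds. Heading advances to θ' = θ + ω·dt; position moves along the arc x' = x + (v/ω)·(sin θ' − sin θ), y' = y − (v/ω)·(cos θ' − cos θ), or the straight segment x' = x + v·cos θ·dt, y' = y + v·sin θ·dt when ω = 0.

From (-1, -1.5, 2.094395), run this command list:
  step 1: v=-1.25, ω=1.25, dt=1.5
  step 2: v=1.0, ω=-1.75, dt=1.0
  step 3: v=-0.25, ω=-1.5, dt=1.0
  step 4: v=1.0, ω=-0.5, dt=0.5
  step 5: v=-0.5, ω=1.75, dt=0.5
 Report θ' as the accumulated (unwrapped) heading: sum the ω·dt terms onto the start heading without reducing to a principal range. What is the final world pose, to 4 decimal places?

(-0.0328, -1.7726, 1.3444)

step 1: θ'=3.9694 (R=-1.0000) → pose (0.6025, -1.6765, 3.9694)
step 2: θ'=2.2194 (R=-0.5714) → pose (-0.2737, -1.6351, 2.2194)
step 3: θ'=0.7194 (R=0.1667) → pose (-0.2967, -1.8612, 0.7194)
step 4: θ'=0.4694 (R=-2.0000) → pose (0.1164, -1.5819, 0.4694)
step 5: θ'=1.3444 (R=-0.2857) → pose (-0.0328, -1.7726, 1.3444)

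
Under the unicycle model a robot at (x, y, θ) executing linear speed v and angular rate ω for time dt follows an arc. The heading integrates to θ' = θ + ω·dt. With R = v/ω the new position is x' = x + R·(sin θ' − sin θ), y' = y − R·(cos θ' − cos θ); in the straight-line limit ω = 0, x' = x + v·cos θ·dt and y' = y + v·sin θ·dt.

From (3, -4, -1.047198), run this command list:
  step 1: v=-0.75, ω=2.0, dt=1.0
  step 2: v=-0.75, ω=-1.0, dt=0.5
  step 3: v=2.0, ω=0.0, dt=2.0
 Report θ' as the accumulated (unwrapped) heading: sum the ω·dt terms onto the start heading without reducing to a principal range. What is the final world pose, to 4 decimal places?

(5.6833, -2.4601, 0.4528)

step 1: θ'=0.9528 (R=-0.3750) → pose (2.3696, -3.9702, 0.9528)
step 2: θ'=0.4528 (R=0.7500) → pose (2.0864, -4.2101, 0.4528)
step 3: θ'=0.4528 (straight) → pose (5.6833, -2.4601, 0.4528)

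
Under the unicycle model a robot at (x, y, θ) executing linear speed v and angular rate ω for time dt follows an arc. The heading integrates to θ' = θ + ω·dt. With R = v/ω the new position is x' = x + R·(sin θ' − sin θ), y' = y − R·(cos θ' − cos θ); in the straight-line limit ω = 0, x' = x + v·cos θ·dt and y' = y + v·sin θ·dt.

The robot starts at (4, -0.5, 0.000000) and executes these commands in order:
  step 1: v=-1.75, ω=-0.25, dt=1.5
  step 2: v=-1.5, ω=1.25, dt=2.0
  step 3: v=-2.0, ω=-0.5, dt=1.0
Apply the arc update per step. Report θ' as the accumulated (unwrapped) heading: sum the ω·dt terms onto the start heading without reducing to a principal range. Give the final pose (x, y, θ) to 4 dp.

(0.5690, -3.6500, 1.6250)

step 1: θ'=-0.3750 (R=7.0000) → pose (1.4361, -0.0136, -0.3750)
step 2: θ'=2.1250 (R=-1.2000) → pose (-0.0238, -1.7617, 2.1250)
step 3: θ'=1.6250 (R=4.0000) → pose (0.5690, -3.6500, 1.6250)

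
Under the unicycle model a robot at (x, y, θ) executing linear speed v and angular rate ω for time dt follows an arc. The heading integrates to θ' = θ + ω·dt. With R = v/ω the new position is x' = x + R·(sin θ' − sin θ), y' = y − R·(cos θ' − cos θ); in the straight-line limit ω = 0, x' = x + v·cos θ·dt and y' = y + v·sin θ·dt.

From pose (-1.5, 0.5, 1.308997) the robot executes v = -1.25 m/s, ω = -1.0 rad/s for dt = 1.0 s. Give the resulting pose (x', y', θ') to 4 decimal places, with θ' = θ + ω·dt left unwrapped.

θ' = 1.3090 + -1.0·1.0 = 0.3090
R = v/ω = -1.25/-1.0 = 1.2500
x' = -1.5 + 1.2500·(sin 0.3090 − sin 1.3090) = -2.3273
y' = 0.5 − 1.2500·(cos 0.3090 − cos 1.3090) = -0.3673

(-2.3273, -0.3673, 0.3090)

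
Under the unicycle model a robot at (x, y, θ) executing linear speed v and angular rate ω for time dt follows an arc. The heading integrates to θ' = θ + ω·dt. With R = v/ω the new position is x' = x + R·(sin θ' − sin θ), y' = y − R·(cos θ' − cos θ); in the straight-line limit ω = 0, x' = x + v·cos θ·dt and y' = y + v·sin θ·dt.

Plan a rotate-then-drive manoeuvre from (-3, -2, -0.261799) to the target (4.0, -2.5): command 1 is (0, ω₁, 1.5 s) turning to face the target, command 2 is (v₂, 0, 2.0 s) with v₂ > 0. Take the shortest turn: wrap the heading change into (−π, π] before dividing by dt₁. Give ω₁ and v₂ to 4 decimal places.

heading to target = atan2(-2.5−-2, 4−-3) = -0.0713
Δθ = wrap(-0.0713 − -0.2618) = 0.1905; ω₁ = Δθ/dt₁ = 0.1270
distance = √((4−-3)² + (-2.5−-2)²) = 7.0178; v₂ = distance/dt₂ = 3.5089

ω₁ = 0.1270, v₂ = 3.5089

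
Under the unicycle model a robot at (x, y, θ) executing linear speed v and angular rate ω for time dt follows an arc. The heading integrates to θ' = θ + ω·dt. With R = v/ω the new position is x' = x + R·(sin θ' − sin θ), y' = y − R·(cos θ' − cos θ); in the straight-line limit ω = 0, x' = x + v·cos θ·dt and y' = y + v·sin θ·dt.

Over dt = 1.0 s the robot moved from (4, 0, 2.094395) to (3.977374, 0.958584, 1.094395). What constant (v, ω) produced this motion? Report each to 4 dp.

Δθ = 1.094395 − 2.094395 = -1.000000
ω = Δθ/dt = -1.000000/1.0 = -1.0000
R = −Δy/(cos θ' − cos θ) = -1.0000
v = R·ω = -1.0000·-1.0000 = 1.0000

v = 1.0000, ω = -1.0000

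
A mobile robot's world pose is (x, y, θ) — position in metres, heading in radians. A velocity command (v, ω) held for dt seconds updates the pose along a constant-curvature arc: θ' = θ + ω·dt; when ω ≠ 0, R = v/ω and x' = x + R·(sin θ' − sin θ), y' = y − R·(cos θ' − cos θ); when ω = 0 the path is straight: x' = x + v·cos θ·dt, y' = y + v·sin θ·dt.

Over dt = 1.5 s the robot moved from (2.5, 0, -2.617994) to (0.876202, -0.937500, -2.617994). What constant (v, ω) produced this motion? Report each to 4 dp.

Δθ = -2.617994 − -2.617994 = 0.000000
ω = Δθ/dt = 0.000000/1.5 = 0.0000
ω = 0 → v = (Δx·cos θ + Δy·sin θ)/dt = 1.2500

v = 1.2500, ω = 0.0000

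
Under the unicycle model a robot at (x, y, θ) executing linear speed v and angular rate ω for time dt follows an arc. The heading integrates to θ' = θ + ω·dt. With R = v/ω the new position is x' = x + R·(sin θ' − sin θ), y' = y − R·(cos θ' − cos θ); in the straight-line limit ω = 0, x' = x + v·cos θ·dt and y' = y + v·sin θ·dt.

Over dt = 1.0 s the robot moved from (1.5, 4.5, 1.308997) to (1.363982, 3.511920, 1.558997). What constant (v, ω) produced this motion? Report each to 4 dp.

v = -1.0000, ω = 0.2500

Δθ = 1.558997 − 1.308997 = 0.250000
ω = Δθ/dt = 0.250000/1.0 = 0.2500
R = −Δy/(cos θ' − cos θ) = -4.0000
v = R·ω = -4.0000·0.2500 = -1.0000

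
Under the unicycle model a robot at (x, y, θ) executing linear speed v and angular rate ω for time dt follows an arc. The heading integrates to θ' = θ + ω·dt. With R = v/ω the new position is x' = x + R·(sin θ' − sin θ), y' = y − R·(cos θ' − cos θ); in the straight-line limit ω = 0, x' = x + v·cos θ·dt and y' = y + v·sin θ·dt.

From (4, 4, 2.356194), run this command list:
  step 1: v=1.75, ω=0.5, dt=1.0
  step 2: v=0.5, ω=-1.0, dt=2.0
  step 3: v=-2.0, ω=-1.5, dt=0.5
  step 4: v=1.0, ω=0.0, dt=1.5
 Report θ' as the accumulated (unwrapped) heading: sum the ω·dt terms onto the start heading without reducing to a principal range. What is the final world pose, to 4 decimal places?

(2.8993, 5.3979, 0.1062)

step 1: θ'=2.8562 (R=3.5000) → pose (2.5105, 4.8836, 2.8562)
step 2: θ'=0.8562 (R=-0.5000) → pose (2.2736, 5.6910, 0.8562)
step 3: θ'=0.1062 (R=1.3333) → pose (1.4078, 5.2389, 0.1062)
step 4: θ'=0.1062 (straight) → pose (2.8993, 5.3979, 0.1062)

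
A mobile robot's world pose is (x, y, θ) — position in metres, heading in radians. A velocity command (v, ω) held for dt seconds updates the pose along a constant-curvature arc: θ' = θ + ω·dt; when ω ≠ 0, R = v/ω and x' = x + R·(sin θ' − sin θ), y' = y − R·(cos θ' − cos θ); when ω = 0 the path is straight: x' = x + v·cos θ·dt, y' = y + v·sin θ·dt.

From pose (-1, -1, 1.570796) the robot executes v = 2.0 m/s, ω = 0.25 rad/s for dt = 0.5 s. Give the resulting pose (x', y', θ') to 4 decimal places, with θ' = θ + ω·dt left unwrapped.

θ' = 1.5708 + 0.25·0.5 = 1.6958
R = v/ω = 2.0/0.25 = 8.0000
x' = -1 + 8.0000·(sin 1.6958 − sin 1.5708) = -1.0624
y' = -1 − 8.0000·(cos 1.6958 − cos 1.5708) = -0.0026

(-1.0624, -0.0026, 1.6958)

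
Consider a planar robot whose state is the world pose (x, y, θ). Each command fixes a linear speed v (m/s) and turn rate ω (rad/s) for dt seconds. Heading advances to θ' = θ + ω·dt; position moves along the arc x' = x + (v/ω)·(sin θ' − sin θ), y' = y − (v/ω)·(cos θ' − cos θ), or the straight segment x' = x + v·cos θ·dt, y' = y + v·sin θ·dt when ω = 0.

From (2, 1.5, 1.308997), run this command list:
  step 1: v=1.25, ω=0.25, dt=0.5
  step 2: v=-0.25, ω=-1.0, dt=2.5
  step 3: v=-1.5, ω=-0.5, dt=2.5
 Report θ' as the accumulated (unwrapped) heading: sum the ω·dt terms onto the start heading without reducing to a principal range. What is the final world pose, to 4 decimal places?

step 1: θ'=1.4340 (R=5.0000) → pose (2.1237, 2.1122, 1.4340)
step 2: θ'=-1.0660 (R=0.2500) → pose (1.6572, 2.0254, -1.0660)
step 3: θ'=-2.3160 (R=3.0000) → pose (2.0782, 5.5107, -2.3160)

(2.0782, 5.5107, -2.3160)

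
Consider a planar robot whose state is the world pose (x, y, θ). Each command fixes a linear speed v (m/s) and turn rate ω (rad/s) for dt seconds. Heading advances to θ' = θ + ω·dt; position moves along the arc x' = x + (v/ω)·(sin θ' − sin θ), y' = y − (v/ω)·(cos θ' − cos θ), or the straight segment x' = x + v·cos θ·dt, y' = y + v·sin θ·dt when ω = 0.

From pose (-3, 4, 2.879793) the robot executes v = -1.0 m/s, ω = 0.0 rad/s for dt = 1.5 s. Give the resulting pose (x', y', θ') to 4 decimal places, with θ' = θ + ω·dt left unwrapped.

θ' = 2.8798 + 0.0·1.5 = 2.8798
ω = 0 → straight: x' = -3 + -1.0·cos(2.8798)·1.5 = -1.5511
y' = 4 + -1.0·sin(2.8798)·1.5 = 3.6118

(-1.5511, 3.6118, 2.8798)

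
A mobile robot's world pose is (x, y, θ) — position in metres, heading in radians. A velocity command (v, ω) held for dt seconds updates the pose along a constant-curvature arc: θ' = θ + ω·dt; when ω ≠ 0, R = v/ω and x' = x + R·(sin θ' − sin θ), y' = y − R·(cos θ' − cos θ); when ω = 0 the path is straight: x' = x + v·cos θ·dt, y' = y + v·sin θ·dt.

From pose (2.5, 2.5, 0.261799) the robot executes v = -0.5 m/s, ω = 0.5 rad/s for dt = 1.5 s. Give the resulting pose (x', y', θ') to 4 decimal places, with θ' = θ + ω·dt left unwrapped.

(1.9110, 2.0644, 1.0118)

θ' = 0.2618 + 0.5·1.5 = 1.0118
R = v/ω = -0.5/0.5 = -1.0000
x' = 2.5 + -1.0000·(sin 1.0118 − sin 0.2618) = 1.9110
y' = 2.5 − -1.0000·(cos 1.0118 − cos 0.2618) = 2.0644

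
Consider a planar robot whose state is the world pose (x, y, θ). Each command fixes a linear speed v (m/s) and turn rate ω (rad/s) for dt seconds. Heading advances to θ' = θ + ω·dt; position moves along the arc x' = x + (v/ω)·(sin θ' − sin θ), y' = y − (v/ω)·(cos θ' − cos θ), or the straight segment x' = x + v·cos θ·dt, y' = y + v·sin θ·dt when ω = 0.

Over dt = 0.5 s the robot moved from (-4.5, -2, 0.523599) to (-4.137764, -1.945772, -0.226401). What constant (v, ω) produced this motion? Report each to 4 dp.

Δθ = -0.226401 − 0.523599 = -0.750000
ω = Δθ/dt = -0.750000/0.5 = -1.5000
R = Δx/(sin θ' − sin θ) = -0.5000
v = R·ω = -0.5000·-1.5000 = 0.7500

v = 0.7500, ω = -1.5000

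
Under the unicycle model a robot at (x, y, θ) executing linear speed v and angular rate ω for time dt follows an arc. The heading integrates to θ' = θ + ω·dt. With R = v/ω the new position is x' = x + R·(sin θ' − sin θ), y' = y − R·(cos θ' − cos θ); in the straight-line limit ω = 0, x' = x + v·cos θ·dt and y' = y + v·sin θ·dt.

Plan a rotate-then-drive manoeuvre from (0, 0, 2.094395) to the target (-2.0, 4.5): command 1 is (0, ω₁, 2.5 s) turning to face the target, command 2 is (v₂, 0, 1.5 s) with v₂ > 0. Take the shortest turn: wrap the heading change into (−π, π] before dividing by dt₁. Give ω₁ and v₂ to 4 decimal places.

heading to target = atan2(4.5−0, -2−0) = 1.9890
Δθ = wrap(1.9890 − 2.0944) = -0.1054; ω₁ = Δθ/dt₁ = -0.0421
distance = √((-2−0)² + (4.5−0)²) = 4.9244; v₂ = distance/dt₂ = 3.2830

ω₁ = -0.0421, v₂ = 3.2830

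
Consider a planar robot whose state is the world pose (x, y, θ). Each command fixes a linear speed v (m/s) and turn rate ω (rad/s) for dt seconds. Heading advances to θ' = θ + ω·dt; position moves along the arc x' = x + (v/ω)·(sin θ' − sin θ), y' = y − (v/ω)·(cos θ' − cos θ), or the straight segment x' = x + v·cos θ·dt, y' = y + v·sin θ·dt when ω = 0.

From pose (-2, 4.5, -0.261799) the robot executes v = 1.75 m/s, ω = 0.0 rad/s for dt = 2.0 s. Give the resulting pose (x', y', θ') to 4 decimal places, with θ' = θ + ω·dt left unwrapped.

θ' = -0.2618 + 0.0·2.0 = -0.2618
ω = 0 → straight: x' = -2 + 1.75·cos(-0.2618)·2.0 = 1.3807
y' = 4.5 + 1.75·sin(-0.2618)·2.0 = 3.5941

(1.3807, 3.5941, -0.2618)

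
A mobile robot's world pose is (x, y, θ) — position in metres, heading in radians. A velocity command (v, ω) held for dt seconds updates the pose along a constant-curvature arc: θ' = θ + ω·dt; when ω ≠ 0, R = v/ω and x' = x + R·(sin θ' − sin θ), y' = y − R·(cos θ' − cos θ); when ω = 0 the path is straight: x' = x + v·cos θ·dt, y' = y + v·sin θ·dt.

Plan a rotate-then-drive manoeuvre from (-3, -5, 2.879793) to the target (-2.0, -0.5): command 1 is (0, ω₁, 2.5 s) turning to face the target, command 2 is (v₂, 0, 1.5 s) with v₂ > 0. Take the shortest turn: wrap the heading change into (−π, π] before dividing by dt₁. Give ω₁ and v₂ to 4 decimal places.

ω₁ = -0.6111, v₂ = 3.0732

heading to target = atan2(-0.5−-5, -2−-3) = 1.3521
Δθ = wrap(1.3521 − 2.8798) = -1.5277; ω₁ = Δθ/dt₁ = -0.6111
distance = √((-2−-3)² + (-0.5−-5)²) = 4.6098; v₂ = distance/dt₂ = 3.0732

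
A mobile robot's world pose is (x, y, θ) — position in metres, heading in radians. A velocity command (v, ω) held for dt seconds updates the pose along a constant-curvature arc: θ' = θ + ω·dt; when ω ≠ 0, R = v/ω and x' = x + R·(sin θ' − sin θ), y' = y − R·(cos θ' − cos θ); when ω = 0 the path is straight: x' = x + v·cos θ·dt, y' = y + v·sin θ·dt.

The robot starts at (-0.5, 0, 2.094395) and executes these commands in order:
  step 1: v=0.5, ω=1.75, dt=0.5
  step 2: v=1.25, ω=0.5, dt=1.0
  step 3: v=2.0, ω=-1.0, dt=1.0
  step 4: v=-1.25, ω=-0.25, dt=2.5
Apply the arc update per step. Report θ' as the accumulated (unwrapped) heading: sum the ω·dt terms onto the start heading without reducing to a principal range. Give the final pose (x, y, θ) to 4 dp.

(-2.1206, -2.1902, 1.8444)

step 1: θ'=2.9694 (R=0.2857) → pose (-0.6985, 0.1386, 2.9694)
step 2: θ'=3.4694 (R=2.5000) → pose (-1.9318, 0.0425, 3.4694)
step 3: θ'=2.4694 (R=-2.0000) → pose (-3.8211, 0.3711, 2.4694)
step 4: θ'=1.8444 (R=5.0000) → pose (-2.1206, -2.1902, 1.8444)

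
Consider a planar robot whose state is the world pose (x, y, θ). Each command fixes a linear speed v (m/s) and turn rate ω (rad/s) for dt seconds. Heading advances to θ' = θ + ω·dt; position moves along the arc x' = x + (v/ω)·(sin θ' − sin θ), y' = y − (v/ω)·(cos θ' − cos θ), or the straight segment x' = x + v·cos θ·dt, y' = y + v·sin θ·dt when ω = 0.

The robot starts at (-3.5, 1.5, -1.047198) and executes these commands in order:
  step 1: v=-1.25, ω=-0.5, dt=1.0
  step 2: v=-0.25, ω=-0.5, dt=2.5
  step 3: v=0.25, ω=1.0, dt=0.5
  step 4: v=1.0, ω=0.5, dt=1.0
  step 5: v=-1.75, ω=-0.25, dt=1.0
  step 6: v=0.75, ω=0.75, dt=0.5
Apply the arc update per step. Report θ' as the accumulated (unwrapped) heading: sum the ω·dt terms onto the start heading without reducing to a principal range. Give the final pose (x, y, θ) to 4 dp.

(-3.5649, 3.5062, -1.6722)

step 1: θ'=-1.5472 (R=2.5000) → pose (-3.8342, 2.6910, -1.5472)
step 2: θ'=-2.7972 (R=0.5000) → pose (-3.5032, 3.1734, -2.7972)
step 3: θ'=-2.2972 (R=0.2500) → pose (-3.6057, 3.1042, -2.2972)
step 4: θ'=-1.7972 (R=2.0000) → pose (-4.0595, 2.2247, -1.7972)
step 5: θ'=-2.0472 (R=7.0000) → pose (-3.4587, 3.8635, -2.0472)
step 6: θ'=-1.6722 (R=1.0000) → pose (-3.5649, 3.5062, -1.6722)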